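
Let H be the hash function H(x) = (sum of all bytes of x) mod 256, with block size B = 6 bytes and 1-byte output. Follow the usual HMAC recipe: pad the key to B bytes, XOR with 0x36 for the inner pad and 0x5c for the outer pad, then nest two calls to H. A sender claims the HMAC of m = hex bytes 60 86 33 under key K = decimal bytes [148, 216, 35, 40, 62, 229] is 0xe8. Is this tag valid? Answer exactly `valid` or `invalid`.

Key decimal bytes [148, 216, 35, 40, 62, 229] = 94 d8 23 28 3e e5 is exactly B = 6 bytes: K' = 94 d8 23 28 3e e5.
K' ⊕ ipad = a2 ee 15 1e 08 d3; K' ⊕ opad = c8 84 7f 74 62 b9.
Inner hash: sum = 162+238+21+30+8+211+96+134+51 = 951; mod 256 = 183 → b7.
Outer hash (recomputed tag): sum = 200+132+127+116+98+185+183 = 1041; mod 256 = 17 → 11.
Recomputed tag = 11; claimed = e8 → mismatch.

invalid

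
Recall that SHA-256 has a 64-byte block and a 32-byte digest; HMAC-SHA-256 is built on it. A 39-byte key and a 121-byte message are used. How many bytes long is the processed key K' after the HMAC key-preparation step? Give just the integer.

Key is 39 ≤ 64 bytes, zero-padded: |K'| = 64.

64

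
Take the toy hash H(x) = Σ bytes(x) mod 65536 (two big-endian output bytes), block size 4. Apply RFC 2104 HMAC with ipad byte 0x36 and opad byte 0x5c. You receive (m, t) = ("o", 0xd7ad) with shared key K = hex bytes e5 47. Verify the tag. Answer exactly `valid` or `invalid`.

invalid

Key hex bytes e5 47 is 2 bytes ≤ B = 4; zero-pad to 4 bytes: K' = e5 47 00 00.
K' ⊕ ipad = d3 71 36 36; K' ⊕ opad = b9 1b 5c 5c.
Inner hash: sum = 211+113+54+54+111 = 543 → 02 1f.
Outer hash (recomputed tag): sum = 185+27+92+92+2+31 = 429 → 01 ad.
Recomputed tag = 01ad; claimed = d7ad → mismatch.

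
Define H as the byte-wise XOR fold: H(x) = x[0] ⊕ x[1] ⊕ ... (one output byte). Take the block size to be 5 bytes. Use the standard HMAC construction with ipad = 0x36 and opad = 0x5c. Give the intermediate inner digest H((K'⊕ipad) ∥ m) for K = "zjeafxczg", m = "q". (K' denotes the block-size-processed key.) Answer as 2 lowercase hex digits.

Key "zjeafxczg" = 7a 6a 65 61 66 78 63 7a 67 is 9 bytes > B = 5, so hash it first: H(key) = 74, then zero-pad to 5 bytes: K' = 74 00 00 00 00.
K' ⊕ ipad = 42 36 36 36 36.
Inner input = 42 36 36 36 36 ∥ 71.
Inner hash: XOR 42⊕36⊕36⊕36⊕36⊕71 = 33.

33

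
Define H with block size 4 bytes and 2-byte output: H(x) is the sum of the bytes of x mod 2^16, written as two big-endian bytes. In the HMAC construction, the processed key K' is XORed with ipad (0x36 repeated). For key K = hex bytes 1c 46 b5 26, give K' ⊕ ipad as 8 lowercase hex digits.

2a708310

Key hex bytes 1c 46 b5 26 is exactly B = 4 bytes: K' = 1c 46 b5 26.
XOR each byte with 0x36: 1c⊕36=2a, 46⊕36=70, b5⊕36=83, 26⊕36=10.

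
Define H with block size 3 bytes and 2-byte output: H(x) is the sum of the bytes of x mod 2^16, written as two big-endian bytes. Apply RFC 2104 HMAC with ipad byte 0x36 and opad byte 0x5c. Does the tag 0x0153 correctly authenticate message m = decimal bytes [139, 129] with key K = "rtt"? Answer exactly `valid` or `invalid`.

valid

Key "rtt" = 72 74 74 is exactly B = 3 bytes: K' = 72 74 74.
K' ⊕ ipad = 44 42 42; K' ⊕ opad = 2e 28 28.
Inner hash: sum = 68+66+66+139+129 = 468 → 01 d4.
Outer hash (recomputed tag): sum = 46+40+40+1+212 = 339 → 01 53.
Recomputed tag = 0153; claimed = 0153 → match.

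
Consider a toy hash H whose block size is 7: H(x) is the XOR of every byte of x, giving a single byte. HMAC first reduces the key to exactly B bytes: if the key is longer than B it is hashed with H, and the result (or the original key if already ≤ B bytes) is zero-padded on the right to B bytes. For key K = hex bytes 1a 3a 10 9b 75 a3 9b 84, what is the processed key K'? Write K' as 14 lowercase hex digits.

62000000000000

|K| = 8 > B = 7, so first hash the key.
H(K): XOR 1a⊕3a⊕10⊕9b⊕75⊕a3⊕9b⊕84 = 62.
Zero-pad H(K) = 62 to 7 bytes: K' = 62 00 00 00 00 00 00.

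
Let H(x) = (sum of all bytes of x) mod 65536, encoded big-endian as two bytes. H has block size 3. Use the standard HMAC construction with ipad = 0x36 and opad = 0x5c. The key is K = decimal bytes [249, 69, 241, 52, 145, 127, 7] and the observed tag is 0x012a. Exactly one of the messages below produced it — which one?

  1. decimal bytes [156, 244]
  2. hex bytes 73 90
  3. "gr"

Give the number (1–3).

1

Key decimal bytes [249, 69, 241, 52, 145, 127, 7] = f9 45 f1 34 91 7f 07 is 7 bytes > B = 3, so hash it first: H(key) = 03 7a, then zero-pad to 3 bytes: K' = 03 7a 00.
K' ⊕ ipad = 35 4c 36; K' ⊕ opad = 5f 26 5c.
m1: inner = H(35 4c 36 9c f4) = 02 47; tag = H(5f 26 5c 02 47) = 012a ← matches
m2: inner = H(35 4c 36 73 90) = 01 ba; tag = H(5f 26 5c 01 ba) = 019c
m3: inner = H(35 4c 36 67 72) = 01 90; tag = H(5f 26 5c 01 90) = 0172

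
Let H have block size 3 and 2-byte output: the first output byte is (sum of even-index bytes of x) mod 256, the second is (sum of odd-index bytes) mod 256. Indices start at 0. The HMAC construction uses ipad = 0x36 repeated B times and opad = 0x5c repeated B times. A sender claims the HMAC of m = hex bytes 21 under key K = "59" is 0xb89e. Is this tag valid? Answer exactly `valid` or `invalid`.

Key "59" = 35 39 is 2 bytes ≤ B = 3; zero-pad to 3 bytes: K' = 35 39 00.
K' ⊕ ipad = 03 0f 36; K' ⊕ opad = 69 65 5c.
Inner hash: even-index sum = 57 mod 256 = 57; odd-index sum = 48 mod 256 = 48 → 39 30.
Outer hash (recomputed tag): even-index sum = 245 mod 256 = 245; odd-index sum = 158 mod 256 = 158 → f5 9e.
Recomputed tag = f59e; claimed = b89e → mismatch.

invalid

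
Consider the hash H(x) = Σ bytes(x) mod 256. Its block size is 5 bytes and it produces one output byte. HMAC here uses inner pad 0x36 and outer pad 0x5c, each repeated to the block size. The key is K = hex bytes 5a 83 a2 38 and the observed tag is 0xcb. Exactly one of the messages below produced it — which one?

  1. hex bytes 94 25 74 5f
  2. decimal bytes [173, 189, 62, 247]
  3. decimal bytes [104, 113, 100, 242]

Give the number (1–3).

Key hex bytes 5a 83 a2 38 is 4 bytes ≤ B = 5; zero-pad to 5 bytes: K' = 5a 83 a2 38 00.
K' ⊕ ipad = 6c b5 94 0e 36; K' ⊕ opad = 06 df fe 64 5c.
m1: inner = H(6c b5 94 0e 36 94 25 74 5f) = 85; tag = H(06 df fe 64 5c 85) = 28
m2: inner = H(6c b5 94 0e 36 ad bd 3e f7) = 98; tag = H(06 df fe 64 5c 98) = 3b
m3: inner = H(6c b5 94 0e 36 68 71 64 f2) = 28; tag = H(06 df fe 64 5c 28) = cb ← matches

3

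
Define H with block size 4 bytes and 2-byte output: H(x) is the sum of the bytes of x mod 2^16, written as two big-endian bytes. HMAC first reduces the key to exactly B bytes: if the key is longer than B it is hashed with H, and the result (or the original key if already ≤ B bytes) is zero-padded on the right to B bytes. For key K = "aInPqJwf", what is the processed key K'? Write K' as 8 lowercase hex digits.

|K| = 8 > B = 4, so first hash the key.
H(K): sum = 97+73+110+80+113+74+119+102 = 768 → 03 00.
Zero-pad H(K) = 03 00 to 4 bytes: K' = 03 00 00 00.

03000000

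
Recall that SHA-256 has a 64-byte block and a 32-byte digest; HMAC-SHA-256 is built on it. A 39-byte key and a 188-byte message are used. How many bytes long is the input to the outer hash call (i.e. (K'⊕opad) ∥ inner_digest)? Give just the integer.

96

Key is 39 ≤ 64 bytes, zero-padded: |K'| = 64.
Outer input = (K'⊕opad) ∥ H(inner) → 64 + 32 = 96 bytes.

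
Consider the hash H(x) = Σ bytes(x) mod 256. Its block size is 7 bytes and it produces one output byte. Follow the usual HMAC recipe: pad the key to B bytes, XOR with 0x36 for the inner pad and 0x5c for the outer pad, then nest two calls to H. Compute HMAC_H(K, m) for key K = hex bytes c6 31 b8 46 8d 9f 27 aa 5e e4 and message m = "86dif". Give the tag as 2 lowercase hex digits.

77

Key hex bytes c6 31 b8 46 8d 9f 27 aa 5e e4 is 10 bytes > B = 7, so hash it first: H(key) = 34, then zero-pad to 7 bytes: K' = 34 00 00 00 00 00 00.
K' ⊕ ipad = 02 36 36 36 36 36 36.  K' ⊕ opad = 68 5c 5c 5c 5c 5c 5c.
Inner input = (K'⊕ipad) ∥ m = 02 36 36 36 36 36 36 ∥ 38 36 64 69 66.
Inner hash: sum = 2+54+54+54+54+54+54+56+54+100+105+102 = 743; mod 256 = 231 → e7.
Outer input = (K'⊕opad) ∥ inner = 68 5c 5c 5c 5c 5c 5c ∥ e7.
Outer hash (tag): sum = 104+92+92+92+92+92+92+231 = 887; mod 256 = 119 → 77.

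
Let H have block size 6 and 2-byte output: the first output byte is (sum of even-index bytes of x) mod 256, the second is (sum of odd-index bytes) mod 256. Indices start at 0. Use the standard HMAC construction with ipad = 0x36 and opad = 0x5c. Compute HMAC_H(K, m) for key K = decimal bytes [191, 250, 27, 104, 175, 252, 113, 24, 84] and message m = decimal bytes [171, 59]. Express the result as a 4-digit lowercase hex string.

59c9

Key decimal bytes [191, 250, 27, 104, 175, 252, 113, 24, 84] = bf fa 1b 68 af fc 71 18 54 is 9 bytes > B = 6, so hash it first: H(key) = 4e 76, then zero-pad to 6 bytes: K' = 4e 76 00 00 00 00.
K' ⊕ ipad = 78 40 36 36 36 36.  K' ⊕ opad = 12 2a 5c 5c 5c 5c.
Inner input = (K'⊕ipad) ∥ m = 78 40 36 36 36 36 ∥ ab 3b.
Inner hash: even-index sum = 399 mod 256 = 143; odd-index sum = 231 mod 256 = 231 → 8f e7.
Outer input = (K'⊕opad) ∥ inner = 12 2a 5c 5c 5c 5c ∥ 8f e7.
Outer hash (tag): even-index sum = 345 mod 256 = 89; odd-index sum = 457 mod 256 = 201 → 59 c9.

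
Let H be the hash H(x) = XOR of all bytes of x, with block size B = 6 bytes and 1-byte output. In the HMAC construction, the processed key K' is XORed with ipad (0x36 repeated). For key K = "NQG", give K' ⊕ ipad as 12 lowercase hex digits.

Key "NQG" = 4e 51 47 is 3 bytes ≤ B = 6; zero-pad to 6 bytes: K' = 4e 51 47 00 00 00.
XOR each byte with 0x36: 4e⊕36=78, 51⊕36=67, 47⊕36=71, 00⊕36=36, 00⊕36=36, 00⊕36=36.

786771363636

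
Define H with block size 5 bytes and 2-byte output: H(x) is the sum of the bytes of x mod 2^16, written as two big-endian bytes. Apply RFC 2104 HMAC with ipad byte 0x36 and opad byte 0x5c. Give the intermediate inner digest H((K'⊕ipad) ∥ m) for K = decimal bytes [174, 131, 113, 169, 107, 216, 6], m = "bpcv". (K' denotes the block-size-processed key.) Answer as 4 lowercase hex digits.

Key decimal bytes [174, 131, 113, 169, 107, 216, 6] = ae 83 71 a9 6b d8 06 is 7 bytes > B = 5, so hash it first: H(key) = 03 94, then zero-pad to 5 bytes: K' = 03 94 00 00 00.
K' ⊕ ipad = 35 a2 36 36 36.
Inner input = 35 a2 36 36 36 ∥ 62 70 63 76.
Inner hash: sum = 53+162+54+54+54+98+112+99+118 = 804 → 03 24.

0324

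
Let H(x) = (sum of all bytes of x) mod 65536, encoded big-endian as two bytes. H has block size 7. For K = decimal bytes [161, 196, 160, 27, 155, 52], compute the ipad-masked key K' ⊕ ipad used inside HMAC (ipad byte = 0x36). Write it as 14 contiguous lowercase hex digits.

97f2962dad0236

Key decimal bytes [161, 196, 160, 27, 155, 52] = a1 c4 a0 1b 9b 34 is 6 bytes ≤ B = 7; zero-pad to 7 bytes: K' = a1 c4 a0 1b 9b 34 00.
XOR each byte with 0x36: a1⊕36=97, c4⊕36=f2, a0⊕36=96, 1b⊕36=2d, 9b⊕36=ad, 34⊕36=02, 00⊕36=36.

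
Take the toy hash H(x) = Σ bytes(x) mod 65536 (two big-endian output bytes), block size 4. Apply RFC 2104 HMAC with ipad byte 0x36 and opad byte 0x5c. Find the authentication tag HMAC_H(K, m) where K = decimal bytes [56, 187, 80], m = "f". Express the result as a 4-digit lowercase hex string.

0251

Key decimal bytes [56, 187, 80] = 38 bb 50 is 3 bytes ≤ B = 4; zero-pad to 4 bytes: K' = 38 bb 50 00.
K' ⊕ ipad = 0e 8d 66 36.  K' ⊕ opad = 64 e7 0c 5c.
Inner input = (K'⊕ipad) ∥ m = 0e 8d 66 36 ∥ 66.
Inner hash: sum = 14+141+102+54+102 = 413 → 01 9d.
Outer input = (K'⊕opad) ∥ inner = 64 e7 0c 5c ∥ 01 9d.
Outer hash (tag): sum = 100+231+12+92+1+157 = 593 → 02 51.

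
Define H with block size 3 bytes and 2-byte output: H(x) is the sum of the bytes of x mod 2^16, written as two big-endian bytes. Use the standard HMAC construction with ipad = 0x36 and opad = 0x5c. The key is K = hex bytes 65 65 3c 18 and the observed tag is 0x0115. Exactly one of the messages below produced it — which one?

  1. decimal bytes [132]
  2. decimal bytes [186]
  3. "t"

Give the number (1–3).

Key hex bytes 65 65 3c 18 is 4 bytes > B = 3, so hash it first: H(key) = 01 1e, then zero-pad to 3 bytes: K' = 01 1e 00.
K' ⊕ ipad = 37 28 36; K' ⊕ opad = 5d 42 5c.
m1: inner = H(37 28 36 84) = 01 19; tag = H(5d 42 5c 01 19) = 0115 ← matches
m2: inner = H(37 28 36 ba) = 01 4f; tag = H(5d 42 5c 01 4f) = 014b
m3: inner = H(37 28 36 74) = 01 09; tag = H(5d 42 5c 01 09) = 0105

1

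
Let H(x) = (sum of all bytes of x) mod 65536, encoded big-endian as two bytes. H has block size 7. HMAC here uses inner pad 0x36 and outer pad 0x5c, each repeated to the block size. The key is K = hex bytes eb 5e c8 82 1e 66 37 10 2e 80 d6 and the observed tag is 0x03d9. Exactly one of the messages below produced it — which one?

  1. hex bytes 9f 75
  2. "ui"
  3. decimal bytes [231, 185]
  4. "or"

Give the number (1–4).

Key hex bytes eb 5e c8 82 1e 66 37 10 2e 80 d6 is 11 bytes > B = 7, so hash it first: H(key) = 04 e2, then zero-pad to 7 bytes: K' = 04 e2 00 00 00 00 00.
K' ⊕ ipad = 32 d4 36 36 36 36 36; K' ⊕ opad = 58 be 5c 5c 5c 5c 5c.
m1: inner = H(32 d4 36 36 36 36 36 9f 75) = 03 28; tag = H(58 be 5c 5c 5c 5c 5c 03 28) = 030d
m2: inner = H(32 d4 36 36 36 36 36 75 69) = 02 f2; tag = H(58 be 5c 5c 5c 5c 5c 02 f2) = 03d6
m3: inner = H(32 d4 36 36 36 36 36 e7 b9) = 03 b4; tag = H(58 be 5c 5c 5c 5c 5c 03 b4) = 0399
m4: inner = H(32 d4 36 36 36 36 36 6f 72) = 02 f5; tag = H(58 be 5c 5c 5c 5c 5c 02 f5) = 03d9 ← matches

4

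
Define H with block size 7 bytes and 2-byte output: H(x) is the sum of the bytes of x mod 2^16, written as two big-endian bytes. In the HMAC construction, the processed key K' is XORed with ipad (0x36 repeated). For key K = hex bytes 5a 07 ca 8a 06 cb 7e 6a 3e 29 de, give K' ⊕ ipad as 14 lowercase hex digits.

32853636363636

Key hex bytes 5a 07 ca 8a 06 cb 7e 6a 3e 29 de is 11 bytes > B = 7, so hash it first: H(key) = 04 b3, then zero-pad to 7 bytes: K' = 04 b3 00 00 00 00 00.
XOR each byte with 0x36: 04⊕36=32, b3⊕36=85, 00⊕36=36, 00⊕36=36, 00⊕36=36, 00⊕36=36, 00⊕36=36.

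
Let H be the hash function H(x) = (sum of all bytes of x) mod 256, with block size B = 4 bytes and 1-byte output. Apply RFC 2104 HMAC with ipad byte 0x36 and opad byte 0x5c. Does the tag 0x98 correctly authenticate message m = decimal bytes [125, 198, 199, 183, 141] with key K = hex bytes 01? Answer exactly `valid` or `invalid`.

Key hex bytes 01 is 1 byte ≤ B = 4; zero-pad to 4 bytes: K' = 01 00 00 00.
K' ⊕ ipad = 37 36 36 36; K' ⊕ opad = 5d 5c 5c 5c.
Inner hash: sum = 55+54+54+54+125+198+199+183+141 = 1063; mod 256 = 39 → 27.
Outer hash (recomputed tag): sum = 93+92+92+92+39 = 408; mod 256 = 152 → 98.
Recomputed tag = 98; claimed = 98 → match.

valid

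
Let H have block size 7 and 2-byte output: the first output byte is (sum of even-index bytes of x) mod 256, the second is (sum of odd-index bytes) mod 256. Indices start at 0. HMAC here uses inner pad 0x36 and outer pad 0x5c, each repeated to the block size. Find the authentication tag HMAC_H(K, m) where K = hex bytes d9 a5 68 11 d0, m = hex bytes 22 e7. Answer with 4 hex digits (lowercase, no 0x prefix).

b3f2

Key hex bytes d9 a5 68 11 d0 is 5 bytes ≤ B = 7; zero-pad to 7 bytes: K' = d9 a5 68 11 d0 00 00.
K' ⊕ ipad = ef 93 5e 27 e6 36 36.  K' ⊕ opad = 85 f9 34 4d 8c 5c 5c.
Inner input = (K'⊕ipad) ∥ m = ef 93 5e 27 e6 36 36 ∥ 22 e7.
Inner hash: even-index sum = 848 mod 256 = 80; odd-index sum = 274 mod 256 = 18 → 50 12.
Outer input = (K'⊕opad) ∥ inner = 85 f9 34 4d 8c 5c 5c ∥ 50 12.
Outer hash (tag): even-index sum = 435 mod 256 = 179; odd-index sum = 498 mod 256 = 242 → b3 f2.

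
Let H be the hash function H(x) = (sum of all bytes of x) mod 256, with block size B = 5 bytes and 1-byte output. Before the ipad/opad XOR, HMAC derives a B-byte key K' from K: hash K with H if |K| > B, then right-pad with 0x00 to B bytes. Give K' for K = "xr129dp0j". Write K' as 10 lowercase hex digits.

|K| = 9 > B = 5, so first hash the key.
H(K): sum = 120+114+49+50+57+100+112+48+106 = 756; mod 256 = 244 → f4.
Zero-pad H(K) = f4 to 5 bytes: K' = f4 00 00 00 00.

f400000000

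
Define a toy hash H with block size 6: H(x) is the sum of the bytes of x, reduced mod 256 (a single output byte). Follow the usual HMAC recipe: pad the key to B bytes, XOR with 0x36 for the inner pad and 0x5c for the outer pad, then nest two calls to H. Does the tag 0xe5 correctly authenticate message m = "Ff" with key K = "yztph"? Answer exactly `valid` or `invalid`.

Key "yztph" = 79 7a 74 70 68 is 5 bytes ≤ B = 6; zero-pad to 6 bytes: K' = 79 7a 74 70 68 00.
K' ⊕ ipad = 4f 4c 42 46 5e 36; K' ⊕ opad = 25 26 28 2c 34 5c.
Inner hash: sum = 79+76+66+70+94+54+70+102 = 611; mod 256 = 99 → 63.
Outer hash (recomputed tag): sum = 37+38+40+44+52+92+99 = 402; mod 256 = 146 → 92.
Recomputed tag = 92; claimed = e5 → mismatch.

invalid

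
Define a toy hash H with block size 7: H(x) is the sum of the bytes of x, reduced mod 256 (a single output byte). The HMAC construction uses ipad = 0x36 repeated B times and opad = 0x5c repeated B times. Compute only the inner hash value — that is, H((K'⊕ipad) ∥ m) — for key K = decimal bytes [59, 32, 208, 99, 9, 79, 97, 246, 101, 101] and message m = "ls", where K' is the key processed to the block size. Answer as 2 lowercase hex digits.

54

Key decimal bytes [59, 32, 208, 99, 9, 79, 97, 246, 101, 101] = 3b 20 d0 63 09 4f 61 f6 65 65 is 10 bytes > B = 7, so hash it first: H(key) = 07, then zero-pad to 7 bytes: K' = 07 00 00 00 00 00 00.
K' ⊕ ipad = 31 36 36 36 36 36 36.
Inner input = 31 36 36 36 36 36 36 ∥ 6c 73.
Inner hash: sum = 49+54+54+54+54+54+54+108+115 = 596; mod 256 = 84 → 54.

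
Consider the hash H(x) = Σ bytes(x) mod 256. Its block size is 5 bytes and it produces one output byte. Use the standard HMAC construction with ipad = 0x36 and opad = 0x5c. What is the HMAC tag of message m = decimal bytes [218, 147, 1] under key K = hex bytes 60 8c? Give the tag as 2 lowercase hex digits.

40

Key hex bytes 60 8c is 2 bytes ≤ B = 5; zero-pad to 5 bytes: K' = 60 8c 00 00 00.
K' ⊕ ipad = 56 ba 36 36 36.  K' ⊕ opad = 3c d0 5c 5c 5c.
Inner input = (K'⊕ipad) ∥ m = 56 ba 36 36 36 ∥ da 93 01.
Inner hash: sum = 86+186+54+54+54+218+147+1 = 800; mod 256 = 32 → 20.
Outer input = (K'⊕opad) ∥ inner = 3c d0 5c 5c 5c ∥ 20.
Outer hash (tag): sum = 60+208+92+92+92+32 = 576; mod 256 = 64 → 40.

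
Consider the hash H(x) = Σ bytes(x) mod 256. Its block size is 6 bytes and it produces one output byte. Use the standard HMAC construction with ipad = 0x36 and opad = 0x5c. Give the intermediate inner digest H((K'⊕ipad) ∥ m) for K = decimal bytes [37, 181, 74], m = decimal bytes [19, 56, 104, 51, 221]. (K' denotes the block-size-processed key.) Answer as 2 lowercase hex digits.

Key decimal bytes [37, 181, 74] = 25 b5 4a is 3 bytes ≤ B = 6; zero-pad to 6 bytes: K' = 25 b5 4a 00 00 00.
K' ⊕ ipad = 13 83 7c 36 36 36.
Inner input = 13 83 7c 36 36 36 ∥ 13 38 68 33 dd.
Inner hash: sum = 19+131+124+54+54+54+19+56+104+51+221 = 887; mod 256 = 119 → 77.

77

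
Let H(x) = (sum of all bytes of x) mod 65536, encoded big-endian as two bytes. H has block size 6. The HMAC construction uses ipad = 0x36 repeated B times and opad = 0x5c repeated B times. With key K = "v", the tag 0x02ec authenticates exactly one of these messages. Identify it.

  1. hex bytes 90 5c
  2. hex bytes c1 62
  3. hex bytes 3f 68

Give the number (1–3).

Key "v" = 76 is 1 byte ≤ B = 6; zero-pad to 6 bytes: K' = 76 00 00 00 00 00.
K' ⊕ ipad = 40 36 36 36 36 36; K' ⊕ opad = 2a 5c 5c 5c 5c 5c.
m1: inner = H(40 36 36 36 36 36 90 5c) = 02 3a; tag = H(2a 5c 5c 5c 5c 5c 02 3a) = 0232
m2: inner = H(40 36 36 36 36 36 c1 62) = 02 71; tag = H(2a 5c 5c 5c 5c 5c 02 71) = 0269
m3: inner = H(40 36 36 36 36 36 3f 68) = 01 f5; tag = H(2a 5c 5c 5c 5c 5c 01 f5) = 02ec ← matches

3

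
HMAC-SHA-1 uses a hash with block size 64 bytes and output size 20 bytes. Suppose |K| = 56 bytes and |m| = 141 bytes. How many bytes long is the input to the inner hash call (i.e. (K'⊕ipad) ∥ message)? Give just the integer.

Key is 56 ≤ 64 bytes, zero-padded: |K'| = 64.
Inner input = (K'⊕ipad) ∥ m → 64 + 141 = 205 bytes.

205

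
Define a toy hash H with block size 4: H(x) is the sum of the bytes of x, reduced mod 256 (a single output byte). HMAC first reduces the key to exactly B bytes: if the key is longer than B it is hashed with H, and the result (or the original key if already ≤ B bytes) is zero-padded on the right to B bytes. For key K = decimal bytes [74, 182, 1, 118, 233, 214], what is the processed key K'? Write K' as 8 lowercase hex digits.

36000000

|K| = 6 > B = 4, so first hash the key.
H(K): sum = 74+182+1+118+233+214 = 822; mod 256 = 54 → 36.
Zero-pad H(K) = 36 to 4 bytes: K' = 36 00 00 00.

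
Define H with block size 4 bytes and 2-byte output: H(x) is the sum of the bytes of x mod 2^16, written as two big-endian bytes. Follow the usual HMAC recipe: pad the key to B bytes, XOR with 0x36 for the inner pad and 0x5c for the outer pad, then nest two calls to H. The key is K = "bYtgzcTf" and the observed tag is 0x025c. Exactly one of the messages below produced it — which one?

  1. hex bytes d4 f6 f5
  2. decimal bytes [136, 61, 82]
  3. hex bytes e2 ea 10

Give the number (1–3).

2

Key "bYtgzcTf" = 62 59 74 67 7a 63 54 66 is 8 bytes > B = 4, so hash it first: H(key) = 03 2d, then zero-pad to 4 bytes: K' = 03 2d 00 00.
K' ⊕ ipad = 35 1b 36 36; K' ⊕ opad = 5f 71 5c 5c.
m1: inner = H(35 1b 36 36 d4 f6 f5) = 03 7b; tag = H(5f 71 5c 5c 03 7b) = 0206
m2: inner = H(35 1b 36 36 88 3d 52) = 01 d3; tag = H(5f 71 5c 5c 01 d3) = 025c ← matches
m3: inner = H(35 1b 36 36 e2 ea 10) = 02 98; tag = H(5f 71 5c 5c 02 98) = 0222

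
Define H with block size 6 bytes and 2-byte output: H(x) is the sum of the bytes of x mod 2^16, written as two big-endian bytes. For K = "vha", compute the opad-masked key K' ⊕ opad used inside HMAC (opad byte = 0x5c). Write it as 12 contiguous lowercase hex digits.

Key "vha" = 76 68 61 is 3 bytes ≤ B = 6; zero-pad to 6 bytes: K' = 76 68 61 00 00 00.
XOR each byte with 0x5c: 76⊕5c=2a, 68⊕5c=34, 61⊕5c=3d, 00⊕5c=5c, 00⊕5c=5c, 00⊕5c=5c.

2a343d5c5c5c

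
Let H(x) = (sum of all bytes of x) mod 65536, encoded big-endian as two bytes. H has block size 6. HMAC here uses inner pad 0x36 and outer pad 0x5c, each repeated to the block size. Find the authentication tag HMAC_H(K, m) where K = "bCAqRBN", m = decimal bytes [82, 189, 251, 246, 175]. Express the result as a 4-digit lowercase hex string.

0301

Key "bCAqRBN" = 62 43 41 71 52 42 4e is 7 bytes > B = 6, so hash it first: H(key) = 02 39, then zero-pad to 6 bytes: K' = 02 39 00 00 00 00.
K' ⊕ ipad = 34 0f 36 36 36 36.  K' ⊕ opad = 5e 65 5c 5c 5c 5c.
Inner input = (K'⊕ipad) ∥ m = 34 0f 36 36 36 36 ∥ 52 bd fb f6 af.
Inner hash: sum = 52+15+54+54+54+54+82+189+251+246+175 = 1226 → 04 ca.
Outer input = (K'⊕opad) ∥ inner = 5e 65 5c 5c 5c 5c ∥ 04 ca.
Outer hash (tag): sum = 94+101+92+92+92+92+4+202 = 769 → 03 01.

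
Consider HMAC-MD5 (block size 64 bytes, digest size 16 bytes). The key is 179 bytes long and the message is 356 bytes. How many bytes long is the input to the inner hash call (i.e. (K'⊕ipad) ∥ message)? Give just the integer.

420

Key is 179 > 64 bytes, so it is hashed to 16 bytes then zero-padded to 64: |K'| = 64.
Inner input = (K'⊕ipad) ∥ m → 64 + 356 = 420 bytes.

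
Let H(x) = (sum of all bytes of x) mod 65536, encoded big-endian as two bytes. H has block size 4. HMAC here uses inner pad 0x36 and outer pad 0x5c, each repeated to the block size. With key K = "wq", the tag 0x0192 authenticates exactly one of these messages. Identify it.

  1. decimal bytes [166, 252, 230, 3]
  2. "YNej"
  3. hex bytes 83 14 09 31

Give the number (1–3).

1

Key "wq" = 77 71 is 2 bytes ≤ B = 4; zero-pad to 4 bytes: K' = 77 71 00 00.
K' ⊕ ipad = 41 47 36 36; K' ⊕ opad = 2b 2d 5c 5c.
m1: inner = H(41 47 36 36 a6 fc e6 03) = 03 7f; tag = H(2b 2d 5c 5c 03 7f) = 0192 ← matches
m2: inner = H(41 47 36 36 59 4e 65 6a) = 02 6a; tag = H(2b 2d 5c 5c 02 6a) = 017c
m3: inner = H(41 47 36 36 83 14 09 31) = 01 c5; tag = H(2b 2d 5c 5c 01 c5) = 01d6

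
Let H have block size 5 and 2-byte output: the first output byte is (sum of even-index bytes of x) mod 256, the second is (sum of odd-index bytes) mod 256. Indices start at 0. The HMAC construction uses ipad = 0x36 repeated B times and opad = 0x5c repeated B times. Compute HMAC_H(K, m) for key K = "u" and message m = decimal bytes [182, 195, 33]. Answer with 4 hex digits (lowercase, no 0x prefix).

Key "u" = 75 is 1 byte ≤ B = 5; zero-pad to 5 bytes: K' = 75 00 00 00 00.
K' ⊕ ipad = 43 36 36 36 36.  K' ⊕ opad = 29 5c 5c 5c 5c.
Inner input = (K'⊕ipad) ∥ m = 43 36 36 36 36 ∥ b6 c3 21.
Inner hash: even-index sum = 370 mod 256 = 114; odd-index sum = 323 mod 256 = 67 → 72 43.
Outer input = (K'⊕opad) ∥ inner = 29 5c 5c 5c 5c ∥ 72 43.
Outer hash (tag): even-index sum = 292 mod 256 = 36; odd-index sum = 298 mod 256 = 42 → 24 2a.

242a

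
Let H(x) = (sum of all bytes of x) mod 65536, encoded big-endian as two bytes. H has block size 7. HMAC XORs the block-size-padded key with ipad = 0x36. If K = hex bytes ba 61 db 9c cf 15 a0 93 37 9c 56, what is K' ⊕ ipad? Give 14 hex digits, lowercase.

Key hex bytes ba 61 db 9c cf 15 a0 93 37 9c 56 is 11 bytes > B = 7, so hash it first: H(key) = 05 d2, then zero-pad to 7 bytes: K' = 05 d2 00 00 00 00 00.
XOR each byte with 0x36: 05⊕36=33, d2⊕36=e4, 00⊕36=36, 00⊕36=36, 00⊕36=36, 00⊕36=36, 00⊕36=36.

33e43636363636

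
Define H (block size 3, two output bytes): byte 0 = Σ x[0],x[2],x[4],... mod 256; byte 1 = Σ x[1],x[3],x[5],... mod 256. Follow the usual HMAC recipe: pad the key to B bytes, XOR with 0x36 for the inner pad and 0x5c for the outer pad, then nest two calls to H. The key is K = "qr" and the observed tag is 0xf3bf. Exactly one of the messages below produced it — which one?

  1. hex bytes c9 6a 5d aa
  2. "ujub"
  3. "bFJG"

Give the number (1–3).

Key "qr" = 71 72 is 2 bytes ≤ B = 3; zero-pad to 3 bytes: K' = 71 72 00.
K' ⊕ ipad = 47 44 36; K' ⊕ opad = 2d 2e 5c.
m1: inner = H(47 44 36 c9 6a 5d aa) = 91 6a; tag = H(2d 2e 5c 91 6a) = f3bf ← matches
m2: inner = H(47 44 36 75 6a 75 62) = 49 2e; tag = H(2d 2e 5c 49 2e) = b777
m3: inner = H(47 44 36 62 46 4a 47) = 0a f0; tag = H(2d 2e 5c 0a f0) = 7938

1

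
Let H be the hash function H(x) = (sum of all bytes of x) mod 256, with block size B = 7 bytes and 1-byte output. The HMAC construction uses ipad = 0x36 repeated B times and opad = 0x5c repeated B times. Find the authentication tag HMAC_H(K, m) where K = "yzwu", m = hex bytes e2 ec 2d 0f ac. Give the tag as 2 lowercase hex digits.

2a

Key "yzwu" = 79 7a 77 75 is 4 bytes ≤ B = 7; zero-pad to 7 bytes: K' = 79 7a 77 75 00 00 00.
K' ⊕ ipad = 4f 4c 41 43 36 36 36.  K' ⊕ opad = 25 26 2b 29 5c 5c 5c.
Inner input = (K'⊕ipad) ∥ m = 4f 4c 41 43 36 36 36 ∥ e2 ec 2d 0f ac.
Inner hash: sum = 79+76+65+67+54+54+54+226+236+45+15+172 = 1143; mod 256 = 119 → 77.
Outer input = (K'⊕opad) ∥ inner = 25 26 2b 29 5c 5c 5c ∥ 77.
Outer hash (tag): sum = 37+38+43+41+92+92+92+119 = 554; mod 256 = 42 → 2a.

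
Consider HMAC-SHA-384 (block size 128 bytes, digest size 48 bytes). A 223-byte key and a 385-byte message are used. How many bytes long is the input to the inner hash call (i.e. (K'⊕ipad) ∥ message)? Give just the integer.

Key is 223 > 128 bytes, so it is hashed to 48 bytes then zero-padded to 128: |K'| = 128.
Inner input = (K'⊕ipad) ∥ m → 128 + 385 = 513 bytes.

513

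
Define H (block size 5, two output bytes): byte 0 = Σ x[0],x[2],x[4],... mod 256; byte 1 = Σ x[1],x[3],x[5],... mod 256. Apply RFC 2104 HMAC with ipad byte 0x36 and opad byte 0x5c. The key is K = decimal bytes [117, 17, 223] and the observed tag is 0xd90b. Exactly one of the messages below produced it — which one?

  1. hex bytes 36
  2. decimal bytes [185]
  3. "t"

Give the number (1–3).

3

Key decimal bytes [117, 17, 223] = 75 11 df is 3 bytes ≤ B = 5; zero-pad to 5 bytes: K' = 75 11 df 00 00.
K' ⊕ ipad = 43 27 e9 36 36; K' ⊕ opad = 29 4d 83 5c 5c.
m1: inner = H(43 27 e9 36 36 36) = 62 93; tag = H(29 4d 83 5c 5c 62 93) = 9b0b
m2: inner = H(43 27 e9 36 36 b9) = 62 16; tag = H(29 4d 83 5c 5c 62 16) = 1e0b
m3: inner = H(43 27 e9 36 36 74) = 62 d1; tag = H(29 4d 83 5c 5c 62 d1) = d90b ← matches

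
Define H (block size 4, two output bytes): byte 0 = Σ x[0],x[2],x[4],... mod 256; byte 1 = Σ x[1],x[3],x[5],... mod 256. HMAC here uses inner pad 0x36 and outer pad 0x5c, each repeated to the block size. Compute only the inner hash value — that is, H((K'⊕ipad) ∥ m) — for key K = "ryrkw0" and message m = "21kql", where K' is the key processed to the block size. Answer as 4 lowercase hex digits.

Key "ryrkw0" = 72 79 72 6b 77 30 is 6 bytes > B = 4, so hash it first: H(key) = 5b 14, then zero-pad to 4 bytes: K' = 5b 14 00 00.
K' ⊕ ipad = 6d 22 36 36.
Inner input = 6d 22 36 36 ∥ 32 31 6b 71 6c.
Inner hash: even-index sum = 428 mod 256 = 172; odd-index sum = 250 mod 256 = 250 → ac fa.

acfa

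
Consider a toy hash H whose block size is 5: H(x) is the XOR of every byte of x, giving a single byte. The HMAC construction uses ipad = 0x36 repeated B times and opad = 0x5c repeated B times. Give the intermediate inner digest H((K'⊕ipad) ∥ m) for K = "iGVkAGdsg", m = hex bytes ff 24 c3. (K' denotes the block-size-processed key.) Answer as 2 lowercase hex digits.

4b

Key "iGVkAGdsg" = 69 47 56 6b 41 47 64 73 67 is 9 bytes > B = 5, so hash it first: H(key) = 65, then zero-pad to 5 bytes: K' = 65 00 00 00 00.
K' ⊕ ipad = 53 36 36 36 36.
Inner input = 53 36 36 36 36 ∥ ff 24 c3.
Inner hash: XOR 53⊕36⊕36⊕36⊕36⊕ff⊕24⊕c3 = 4b.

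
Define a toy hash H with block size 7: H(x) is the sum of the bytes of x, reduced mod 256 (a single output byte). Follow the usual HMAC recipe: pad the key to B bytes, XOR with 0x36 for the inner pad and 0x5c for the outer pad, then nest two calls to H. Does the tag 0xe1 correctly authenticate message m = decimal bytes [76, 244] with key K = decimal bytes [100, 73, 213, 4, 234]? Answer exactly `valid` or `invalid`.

Key decimal bytes [100, 73, 213, 4, 234] = 64 49 d5 04 ea is 5 bytes ≤ B = 7; zero-pad to 7 bytes: K' = 64 49 d5 04 ea 00 00.
K' ⊕ ipad = 52 7f e3 32 dc 36 36; K' ⊕ opad = 38 15 89 58 b6 5c 5c.
Inner hash: sum = 82+127+227+50+220+54+54+76+244 = 1134; mod 256 = 110 → 6e.
Outer hash (recomputed tag): sum = 56+21+137+88+182+92+92+110 = 778; mod 256 = 10 → 0a.
Recomputed tag = 0a; claimed = e1 → mismatch.

invalid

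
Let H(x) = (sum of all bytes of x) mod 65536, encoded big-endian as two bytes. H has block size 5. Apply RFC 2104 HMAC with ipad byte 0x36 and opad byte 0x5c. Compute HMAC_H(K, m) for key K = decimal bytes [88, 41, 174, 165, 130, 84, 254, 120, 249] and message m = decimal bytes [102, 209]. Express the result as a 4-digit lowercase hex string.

01ef

Key decimal bytes [88, 41, 174, 165, 130, 84, 254, 120, 249] = 58 29 ae a5 82 54 fe 78 f9 is 9 bytes > B = 5, so hash it first: H(key) = 05 19, then zero-pad to 5 bytes: K' = 05 19 00 00 00.
K' ⊕ ipad = 33 2f 36 36 36.  K' ⊕ opad = 59 45 5c 5c 5c.
Inner input = (K'⊕ipad) ∥ m = 33 2f 36 36 36 ∥ 66 d1.
Inner hash: sum = 51+47+54+54+54+102+209 = 571 → 02 3b.
Outer input = (K'⊕opad) ∥ inner = 59 45 5c 5c 5c ∥ 02 3b.
Outer hash (tag): sum = 89+69+92+92+92+2+59 = 495 → 01 ef.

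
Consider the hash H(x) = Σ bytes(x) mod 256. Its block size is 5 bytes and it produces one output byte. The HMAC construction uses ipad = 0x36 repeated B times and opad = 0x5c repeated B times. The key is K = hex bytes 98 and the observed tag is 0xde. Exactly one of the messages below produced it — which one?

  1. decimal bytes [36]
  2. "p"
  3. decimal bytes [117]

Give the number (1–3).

Key hex bytes 98 is 1 byte ≤ B = 5; zero-pad to 5 bytes: K' = 98 00 00 00 00.
K' ⊕ ipad = ae 36 36 36 36; K' ⊕ opad = c4 5c 5c 5c 5c.
m1: inner = H(ae 36 36 36 36 24) = aa; tag = H(c4 5c 5c 5c 5c aa) = de ← matches
m2: inner = H(ae 36 36 36 36 70) = f6; tag = H(c4 5c 5c 5c 5c f6) = 2a
m3: inner = H(ae 36 36 36 36 75) = fb; tag = H(c4 5c 5c 5c 5c fb) = 2f

1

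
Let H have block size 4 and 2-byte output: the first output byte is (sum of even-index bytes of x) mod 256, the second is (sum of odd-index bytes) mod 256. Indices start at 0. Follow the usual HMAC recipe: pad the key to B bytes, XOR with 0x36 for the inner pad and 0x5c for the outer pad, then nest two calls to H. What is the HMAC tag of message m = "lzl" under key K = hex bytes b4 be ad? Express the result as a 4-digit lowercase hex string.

ce76

Key hex bytes b4 be ad is 3 bytes ≤ B = 4; zero-pad to 4 bytes: K' = b4 be ad 00.
K' ⊕ ipad = 82 88 9b 36.  K' ⊕ opad = e8 e2 f1 5c.
Inner input = (K'⊕ipad) ∥ m = 82 88 9b 36 ∥ 6c 7a 6c.
Inner hash: even-index sum = 501 mod 256 = 245; odd-index sum = 312 mod 256 = 56 → f5 38.
Outer input = (K'⊕opad) ∥ inner = e8 e2 f1 5c ∥ f5 38.
Outer hash (tag): even-index sum = 718 mod 256 = 206; odd-index sum = 374 mod 256 = 118 → ce 76.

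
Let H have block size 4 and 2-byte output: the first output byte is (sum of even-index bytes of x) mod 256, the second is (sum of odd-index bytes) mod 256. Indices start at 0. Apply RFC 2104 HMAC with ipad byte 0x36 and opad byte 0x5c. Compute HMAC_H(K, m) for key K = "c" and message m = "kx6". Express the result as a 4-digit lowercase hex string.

Key "c" = 63 is 1 byte ≤ B = 4; zero-pad to 4 bytes: K' = 63 00 00 00.
K' ⊕ ipad = 55 36 36 36.  K' ⊕ opad = 3f 5c 5c 5c.
Inner input = (K'⊕ipad) ∥ m = 55 36 36 36 ∥ 6b 78 36.
Inner hash: even-index sum = 300 mod 256 = 44; odd-index sum = 228 mod 256 = 228 → 2c e4.
Outer input = (K'⊕opad) ∥ inner = 3f 5c 5c 5c ∥ 2c e4.
Outer hash (tag): even-index sum = 199 mod 256 = 199; odd-index sum = 412 mod 256 = 156 → c7 9c.

c79c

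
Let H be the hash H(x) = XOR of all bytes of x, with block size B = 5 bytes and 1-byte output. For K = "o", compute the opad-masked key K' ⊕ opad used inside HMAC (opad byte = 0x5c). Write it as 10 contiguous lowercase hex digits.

Key "o" = 6f is 1 byte ≤ B = 5; zero-pad to 5 bytes: K' = 6f 00 00 00 00.
XOR each byte with 0x5c: 6f⊕5c=33, 00⊕5c=5c, 00⊕5c=5c, 00⊕5c=5c, 00⊕5c=5c.

335c5c5c5c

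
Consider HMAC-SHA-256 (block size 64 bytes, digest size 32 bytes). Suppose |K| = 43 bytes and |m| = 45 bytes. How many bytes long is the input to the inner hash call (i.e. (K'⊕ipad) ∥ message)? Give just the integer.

Key is 43 ≤ 64 bytes, zero-padded: |K'| = 64.
Inner input = (K'⊕ipad) ∥ m → 64 + 45 = 109 bytes.

109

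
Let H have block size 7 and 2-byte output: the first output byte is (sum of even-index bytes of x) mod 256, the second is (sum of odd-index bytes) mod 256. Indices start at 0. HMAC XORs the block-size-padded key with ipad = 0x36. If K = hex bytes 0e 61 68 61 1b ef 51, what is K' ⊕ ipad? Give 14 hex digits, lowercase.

38575e572dd967

Key hex bytes 0e 61 68 61 1b ef 51 is exactly B = 7 bytes: K' = 0e 61 68 61 1b ef 51.
XOR each byte with 0x36: 0e⊕36=38, 61⊕36=57, 68⊕36=5e, 61⊕36=57, 1b⊕36=2d, ef⊕36=d9, 51⊕36=67.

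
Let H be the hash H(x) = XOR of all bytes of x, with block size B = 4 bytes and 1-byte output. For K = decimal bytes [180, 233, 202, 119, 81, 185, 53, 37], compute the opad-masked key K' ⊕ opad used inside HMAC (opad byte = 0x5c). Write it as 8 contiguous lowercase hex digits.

445c5c5c

Key decimal bytes [180, 233, 202, 119, 81, 185, 53, 37] = b4 e9 ca 77 51 b9 35 25 is 8 bytes > B = 4, so hash it first: H(key) = 18, then zero-pad to 4 bytes: K' = 18 00 00 00.
XOR each byte with 0x5c: 18⊕5c=44, 00⊕5c=5c, 00⊕5c=5c, 00⊕5c=5c.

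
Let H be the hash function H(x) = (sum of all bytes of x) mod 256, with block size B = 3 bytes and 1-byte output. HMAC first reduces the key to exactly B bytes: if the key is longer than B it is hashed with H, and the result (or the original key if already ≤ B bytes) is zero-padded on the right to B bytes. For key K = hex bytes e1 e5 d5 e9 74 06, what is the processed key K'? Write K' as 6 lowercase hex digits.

|K| = 6 > B = 3, so first hash the key.
H(K): sum = 225+229+213+233+116+6 = 1022; mod 256 = 254 → fe.
Zero-pad H(K) = fe to 3 bytes: K' = fe 00 00.

fe0000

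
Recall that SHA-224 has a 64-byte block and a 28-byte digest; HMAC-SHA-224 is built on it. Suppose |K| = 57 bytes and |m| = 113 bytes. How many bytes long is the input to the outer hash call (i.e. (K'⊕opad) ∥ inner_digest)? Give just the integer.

92

Key is 57 ≤ 64 bytes, zero-padded: |K'| = 64.
Outer input = (K'⊕opad) ∥ H(inner) → 64 + 28 = 92 bytes.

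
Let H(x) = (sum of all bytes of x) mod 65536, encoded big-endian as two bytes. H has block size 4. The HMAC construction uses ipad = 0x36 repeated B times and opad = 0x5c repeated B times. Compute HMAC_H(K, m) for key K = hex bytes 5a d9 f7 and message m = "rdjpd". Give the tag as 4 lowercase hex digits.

01fc

Key hex bytes 5a d9 f7 is 3 bytes ≤ B = 4; zero-pad to 4 bytes: K' = 5a d9 f7 00.
K' ⊕ ipad = 6c ef c1 36.  K' ⊕ opad = 06 85 ab 5c.
Inner input = (K'⊕ipad) ∥ m = 6c ef c1 36 ∥ 72 64 6a 70 64.
Inner hash: sum = 108+239+193+54+114+100+106+112+100 = 1126 → 04 66.
Outer input = (K'⊕opad) ∥ inner = 06 85 ab 5c ∥ 04 66.
Outer hash (tag): sum = 6+133+171+92+4+102 = 508 → 01 fc.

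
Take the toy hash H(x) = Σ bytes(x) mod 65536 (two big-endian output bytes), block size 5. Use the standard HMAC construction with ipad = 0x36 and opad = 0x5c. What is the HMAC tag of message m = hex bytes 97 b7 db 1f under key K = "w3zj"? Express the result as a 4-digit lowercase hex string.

01c1

Key "w3zj" = 77 33 7a 6a is 4 bytes ≤ B = 5; zero-pad to 5 bytes: K' = 77 33 7a 6a 00.
K' ⊕ ipad = 41 05 4c 5c 36.  K' ⊕ opad = 2b 6f 26 36 5c.
Inner input = (K'⊕ipad) ∥ m = 41 05 4c 5c 36 ∥ 97 b7 db 1f.
Inner hash: sum = 65+5+76+92+54+151+183+219+31 = 876 → 03 6c.
Outer input = (K'⊕opad) ∥ inner = 2b 6f 26 36 5c ∥ 03 6c.
Outer hash (tag): sum = 43+111+38+54+92+3+108 = 449 → 01 c1.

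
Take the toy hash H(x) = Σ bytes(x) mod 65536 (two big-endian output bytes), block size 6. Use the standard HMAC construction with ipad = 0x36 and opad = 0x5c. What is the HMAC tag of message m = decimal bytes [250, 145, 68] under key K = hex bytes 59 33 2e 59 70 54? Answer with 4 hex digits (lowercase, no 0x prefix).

Key hex bytes 59 33 2e 59 70 54 is exactly B = 6 bytes: K' = 59 33 2e 59 70 54.
K' ⊕ ipad = 6f 05 18 6f 46 62.  K' ⊕ opad = 05 6f 72 05 2c 08.
Inner input = (K'⊕ipad) ∥ m = 6f 05 18 6f 46 62 ∥ fa 91 44.
Inner hash: sum = 111+5+24+111+70+98+250+145+68 = 882 → 03 72.
Outer input = (K'⊕opad) ∥ inner = 05 6f 72 05 2c 08 ∥ 03 72.
Outer hash (tag): sum = 5+111+114+5+44+8+3+114 = 404 → 01 94.

0194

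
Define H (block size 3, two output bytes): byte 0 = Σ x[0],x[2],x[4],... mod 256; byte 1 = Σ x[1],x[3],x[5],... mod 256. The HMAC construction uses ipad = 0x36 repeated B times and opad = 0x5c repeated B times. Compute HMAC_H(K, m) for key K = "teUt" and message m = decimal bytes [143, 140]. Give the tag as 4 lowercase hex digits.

Key "teUt" = 74 65 55 74 is 4 bytes > B = 3, so hash it first: H(key) = c9 d9, then zero-pad to 3 bytes: K' = c9 d9 00.
K' ⊕ ipad = ff ef 36.  K' ⊕ opad = 95 85 5c.
Inner input = (K'⊕ipad) ∥ m = ff ef 36 ∥ 8f 8c.
Inner hash: even-index sum = 449 mod 256 = 193; odd-index sum = 382 mod 256 = 126 → c1 7e.
Outer input = (K'⊕opad) ∥ inner = 95 85 5c ∥ c1 7e.
Outer hash (tag): even-index sum = 367 mod 256 = 111; odd-index sum = 326 mod 256 = 70 → 6f 46.

6f46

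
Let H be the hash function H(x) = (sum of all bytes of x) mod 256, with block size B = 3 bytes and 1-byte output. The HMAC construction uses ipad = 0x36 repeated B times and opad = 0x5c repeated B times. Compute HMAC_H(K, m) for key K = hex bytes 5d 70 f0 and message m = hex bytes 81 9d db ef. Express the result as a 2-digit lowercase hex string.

Key hex bytes 5d 70 f0 is exactly B = 3 bytes: K' = 5d 70 f0.
K' ⊕ ipad = 6b 46 c6.  K' ⊕ opad = 01 2c ac.
Inner input = (K'⊕ipad) ∥ m = 6b 46 c6 ∥ 81 9d db ef.
Inner hash: sum = 107+70+198+129+157+219+239 = 1119; mod 256 = 95 → 5f.
Outer input = (K'⊕opad) ∥ inner = 01 2c ac ∥ 5f.
Outer hash (tag): sum = 1+44+172+95 = 312; mod 256 = 56 → 38.

38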